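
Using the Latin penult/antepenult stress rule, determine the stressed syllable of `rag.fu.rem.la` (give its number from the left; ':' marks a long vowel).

3

Classical Latin: stress the penult if heavy (long vowel or closed), else the antepenult.
Weights: 2 fu L, 3 rem H, 4 la L.
The penult (syllable 3, rem) is heavy, so it takes stress.
Stress on syllable 3: rag.fu.ˈrem.la.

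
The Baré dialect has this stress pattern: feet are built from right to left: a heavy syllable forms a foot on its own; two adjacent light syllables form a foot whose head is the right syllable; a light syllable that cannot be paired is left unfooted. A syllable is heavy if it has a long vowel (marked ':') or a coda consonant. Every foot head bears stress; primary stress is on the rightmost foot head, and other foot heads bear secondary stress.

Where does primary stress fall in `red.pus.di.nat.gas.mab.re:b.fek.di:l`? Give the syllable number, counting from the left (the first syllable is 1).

9

Weights: 1 red H, 2 pus H, 3 di L, 4 nat H, 5 gas H, 6 mab H, 7 re:b H, 8 fek H, 9 di:l H.
Parse right to left (heavy = foot alone; LL = one foot; stranded L unfooted): (ˈred) (ˈpus) di (ˈnat) (ˈgas) (ˈmab) (ˈre:b) (ˈfek) (ˈdi:l).
Foot heads: 1, 2, 4, 5, 6, 7, 8, 9.
Primary stress on the rightmost head = syllable 9.
Primary stress: syllable 9 → red.pus.di.nat.gas.mab.re:b.fek.ˈdi:l.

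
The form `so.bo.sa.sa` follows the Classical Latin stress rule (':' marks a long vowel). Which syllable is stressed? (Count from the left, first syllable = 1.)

Classical Latin: stress the penult if heavy (long vowel or closed), else the antepenult.
Weights: 2 bo L, 3 sa L, 4 sa L.
The penult (syllable 3, sa) is light, so stress falls on the antepenult (syllable 2, bo).
Stress on syllable 2: so.ˈbo.sa.sa.

2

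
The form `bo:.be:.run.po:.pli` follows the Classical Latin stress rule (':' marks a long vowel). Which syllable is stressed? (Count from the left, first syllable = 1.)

Classical Latin: stress the penult if heavy (long vowel or closed), else the antepenult.
Weights: 3 run H, 4 po: H, 5 pli L.
The penult (syllable 4, po:) is heavy, so it takes stress.
Stress on syllable 4: bo:.be:.run.ˈpo:.pli.

4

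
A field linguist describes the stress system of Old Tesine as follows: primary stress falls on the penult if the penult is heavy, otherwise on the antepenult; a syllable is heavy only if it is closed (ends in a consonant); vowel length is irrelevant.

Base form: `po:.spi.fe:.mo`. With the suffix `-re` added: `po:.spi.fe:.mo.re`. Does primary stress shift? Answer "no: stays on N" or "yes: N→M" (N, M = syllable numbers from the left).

yes: 2→3

Base `po:.spi.fe:.mo` (4 syllables):
  Weights: 2 spi L, 3 fe: L, 4 mo L.
  The penult (syllable 3, fe:) is light, so stress falls on the antepenult (syllable 2, spi).
  → primary stress on syllable 2.
Suffixed `po:.spi.fe:.mo.re` (5 syllables):
  Weights: 3 fe: L, 4 mo L, 5 re L.
  The penult (syllable 4, mo) is light, so stress falls on the antepenult (syllable 3, fe:).
  → primary stress on syllable 3.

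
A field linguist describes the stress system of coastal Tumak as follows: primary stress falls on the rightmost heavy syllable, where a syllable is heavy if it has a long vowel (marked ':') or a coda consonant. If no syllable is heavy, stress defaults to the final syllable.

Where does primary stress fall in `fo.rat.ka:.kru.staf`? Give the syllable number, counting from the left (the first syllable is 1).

Weights: 1 fo L, 2 rat H, 3 ka: H, 4 kru L, 5 staf H.
Heavy syllables in the domain: 2, 3, 5. The rightmost is syllable 5 (staf).
Primary stress: syllable 5 → fo.rat.ka:.kru.ˈstaf.

5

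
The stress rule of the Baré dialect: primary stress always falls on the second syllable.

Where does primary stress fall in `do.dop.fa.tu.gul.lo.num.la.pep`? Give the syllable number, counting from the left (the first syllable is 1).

The word has 9 syllables; the second syllable is syllable 2 (dop).
Primary stress: syllable 2 → do.ˈdop.fa.tu.gul.lo.num.la.pep.

2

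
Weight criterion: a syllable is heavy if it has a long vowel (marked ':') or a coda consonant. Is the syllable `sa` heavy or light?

`sa`: short vowel, open (no coda). Short vowel, open → light.

light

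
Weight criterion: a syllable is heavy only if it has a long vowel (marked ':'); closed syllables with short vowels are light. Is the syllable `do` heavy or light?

light

`do`: short vowel, open (no coda). Short vowel → light.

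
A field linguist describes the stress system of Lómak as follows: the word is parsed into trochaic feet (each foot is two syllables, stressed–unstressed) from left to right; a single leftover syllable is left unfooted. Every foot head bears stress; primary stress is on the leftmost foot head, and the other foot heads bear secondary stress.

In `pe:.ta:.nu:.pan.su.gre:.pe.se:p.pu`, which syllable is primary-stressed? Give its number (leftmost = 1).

Parse left to right into trochaic (ˈσσ) feet: (ˈpe:.ta:) (ˈnu:.pan) (ˈsu.gre:) (ˈpe.se:p) pu. Syllable 9 is left unfooted.
Foot heads (stressed positions): 1, 3, 5, 7.
End Rule Leftmost: primary stress on the leftmost head = syllable 1.
Primary stress: syllable 1 → ˈpe:.ta:.nu:.pan.su.gre:.pe.se:p.pu.

1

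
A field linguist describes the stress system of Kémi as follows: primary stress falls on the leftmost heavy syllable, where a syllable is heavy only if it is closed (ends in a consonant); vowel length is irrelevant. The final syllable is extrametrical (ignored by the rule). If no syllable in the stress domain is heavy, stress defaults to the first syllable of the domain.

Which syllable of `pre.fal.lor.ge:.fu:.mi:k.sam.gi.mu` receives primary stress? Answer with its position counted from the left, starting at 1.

The final syllable (9, mu) is extrametrical; the stress domain is syllables 1–8.
Weights: 1 pre L, 2 fal H, 3 lor H, 4 ge: L, 5 fu: L, 6 mi:k H, 7 sam H, 8 gi L.
Heavy syllables in the domain: 2, 3, 6, 7. The leftmost is syllable 2 (fal).
Primary stress: syllable 2 → pre.ˈfal.lor.ge:.fu:.mi:k.sam.gi.mu.

2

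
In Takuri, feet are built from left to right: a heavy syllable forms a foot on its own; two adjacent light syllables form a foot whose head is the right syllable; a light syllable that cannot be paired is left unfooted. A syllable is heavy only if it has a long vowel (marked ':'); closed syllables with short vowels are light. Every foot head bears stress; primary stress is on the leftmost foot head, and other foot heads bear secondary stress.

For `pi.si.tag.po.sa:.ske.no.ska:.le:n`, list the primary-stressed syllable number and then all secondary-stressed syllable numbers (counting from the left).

primary 2, secondary 4, 5, 7, 8, 9

Weights: 1 pi L, 2 si L, 3 tag L, 4 po L, 5 sa: H, 6 ske L, 7 no L, 8 ska: H, 9 le:n H.
Parse left to right (heavy = foot alone; LL = one foot; stranded L unfooted): (pi.ˈsi) (tag.ˈpo) (ˈsa:) (ske.ˈno) (ˈska:) (ˈle:n).
Foot heads: 2, 4, 5, 7, 8, 9.
Primary stress on the leftmost head = syllable 2.
Secondary stress on 4, 5, 7, 8, 9: pi.ˈsi.tag.ˌpo.ˌsa:.ske.ˌno.ˌska:.ˌle:n.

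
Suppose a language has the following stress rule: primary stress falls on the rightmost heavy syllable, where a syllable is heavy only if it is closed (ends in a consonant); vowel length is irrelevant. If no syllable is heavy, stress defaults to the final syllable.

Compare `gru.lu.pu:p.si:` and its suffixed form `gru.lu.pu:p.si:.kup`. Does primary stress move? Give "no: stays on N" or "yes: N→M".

yes: 3→5

Base `gru.lu.pu:p.si:` (4 syllables):
  Weights: 1 gru L, 2 lu L, 3 pu:p H, 4 si: L.
  Heavy syllables in the domain: 3. The rightmost is syllable 3 (pu:p).
  → primary stress on syllable 3.
Suffixed `gru.lu.pu:p.si:.kup` (5 syllables):
  Weights: 1 gru L, 2 lu L, 3 pu:p H, 4 si: L, 5 kup H.
  Heavy syllables in the domain: 3, 5. The rightmost is syllable 5 (kup).
  → primary stress on syllable 5.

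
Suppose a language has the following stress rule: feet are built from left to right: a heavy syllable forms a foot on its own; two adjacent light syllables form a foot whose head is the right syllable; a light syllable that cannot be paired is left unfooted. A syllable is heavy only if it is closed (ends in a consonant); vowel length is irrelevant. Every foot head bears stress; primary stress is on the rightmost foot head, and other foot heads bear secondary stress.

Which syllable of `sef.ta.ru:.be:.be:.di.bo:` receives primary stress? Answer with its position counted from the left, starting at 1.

7

Weights: 1 sef H, 2 ta L, 3 ru: L, 4 be: L, 5 be: L, 6 di L, 7 bo: L.
Parse left to right (heavy = foot alone; LL = one foot; stranded L unfooted): (ˈsef) (ta.ˈru:) (be:.ˈbe:) (di.ˈbo:).
Foot heads: 1, 3, 5, 7.
Primary stress on the rightmost head = syllable 7.
Primary stress: syllable 7 → sef.ta.ru:.be:.be:.di.ˈbo:.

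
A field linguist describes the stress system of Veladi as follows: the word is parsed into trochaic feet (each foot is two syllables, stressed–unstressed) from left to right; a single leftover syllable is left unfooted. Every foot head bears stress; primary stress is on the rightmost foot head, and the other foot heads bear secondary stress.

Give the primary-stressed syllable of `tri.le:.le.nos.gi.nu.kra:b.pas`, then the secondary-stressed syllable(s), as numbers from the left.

primary 7, secondary 1, 3, 5

Parse left to right into trochaic (ˈσσ) feet: (ˈtri.le:) (ˈle.nos) (ˈgi.nu) (ˈkra:b.pas).
Foot heads (stressed positions): 1, 3, 5, 7.
End Rule Rightmost: primary stress on the rightmost head = syllable 7.
Secondary stress on 1, 3, 5: ˌtri.le:.ˌle.nos.ˌgi.nu.ˈkra:b.pas.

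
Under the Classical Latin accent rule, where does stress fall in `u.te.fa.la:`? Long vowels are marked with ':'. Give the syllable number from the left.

Classical Latin: stress the penult if heavy (long vowel or closed), else the antepenult.
Weights: 2 te L, 3 fa L, 4 la: H.
The penult (syllable 3, fa) is light, so stress falls on the antepenult (syllable 2, te).
Stress on syllable 2: u.ˈte.fa.la:.

2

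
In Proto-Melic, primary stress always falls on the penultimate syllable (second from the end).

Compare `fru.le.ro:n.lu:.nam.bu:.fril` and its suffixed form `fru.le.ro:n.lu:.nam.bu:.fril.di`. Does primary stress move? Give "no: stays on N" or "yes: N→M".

yes: 6→7

Base `fru.le.ro:n.lu:.nam.bu:.fril` (7 syllables):
  The word has 7 syllables; the penultimate syllable (second from the end) is syllable 6 (bu:).
  → primary stress on syllable 6.
Suffixed `fru.le.ro:n.lu:.nam.bu:.fril.di` (8 syllables):
  The word has 8 syllables; the penultimate syllable (second from the end) is syllable 7 (fril).
  → primary stress on syllable 7.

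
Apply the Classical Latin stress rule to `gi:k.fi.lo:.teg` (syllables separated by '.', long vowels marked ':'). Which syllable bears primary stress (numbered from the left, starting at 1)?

Classical Latin: stress the penult if heavy (long vowel or closed), else the antepenult.
Weights: 2 fi L, 3 lo: H, 4 teg H.
The penult (syllable 3, lo:) is heavy, so it takes stress.
Stress on syllable 3: gi:k.fi.ˈlo:.teg.

3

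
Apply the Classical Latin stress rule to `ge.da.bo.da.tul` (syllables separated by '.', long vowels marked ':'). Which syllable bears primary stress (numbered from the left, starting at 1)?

3

Classical Latin: stress the penult if heavy (long vowel or closed), else the antepenult.
Weights: 3 bo L, 4 da L, 5 tul H.
The penult (syllable 4, da) is light, so stress falls on the antepenult (syllable 3, bo).
Stress on syllable 3: ge.da.ˈbo.da.tul.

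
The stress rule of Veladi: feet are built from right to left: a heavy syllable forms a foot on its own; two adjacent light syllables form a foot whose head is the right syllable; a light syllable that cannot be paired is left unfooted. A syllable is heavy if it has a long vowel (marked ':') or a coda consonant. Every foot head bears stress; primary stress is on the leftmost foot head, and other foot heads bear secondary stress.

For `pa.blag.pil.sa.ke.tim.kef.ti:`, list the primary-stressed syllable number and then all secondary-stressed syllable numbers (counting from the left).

Weights: 1 pa L, 2 blag H, 3 pil H, 4 sa L, 5 ke L, 6 tim H, 7 kef H, 8 ti: H.
Parse right to left (heavy = foot alone; LL = one foot; stranded L unfooted): pa (ˈblag) (ˈpil) (sa.ˈke) (ˈtim) (ˈkef) (ˈti:).
Foot heads: 2, 3, 5, 6, 7, 8.
Primary stress on the leftmost head = syllable 2.
Secondary stress on 3, 5, 6, 7, 8: pa.ˈblag.ˌpil.sa.ˌke.ˌtim.ˌkef.ˌti:.

primary 2, secondary 3, 5, 6, 7, 8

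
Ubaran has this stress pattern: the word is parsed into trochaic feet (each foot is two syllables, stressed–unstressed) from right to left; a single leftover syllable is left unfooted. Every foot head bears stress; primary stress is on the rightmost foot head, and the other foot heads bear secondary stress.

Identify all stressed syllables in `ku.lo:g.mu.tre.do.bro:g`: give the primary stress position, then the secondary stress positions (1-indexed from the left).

primary 5, secondary 1, 3

Parse right to left into trochaic (ˈσσ) feet: (ˈku.lo:g) (ˈmu.tre) (ˈdo.bro:g).
Foot heads (stressed positions): 1, 3, 5.
End Rule Rightmost: primary stress on the rightmost head = syllable 5.
Secondary stress on 1, 3: ˌku.lo:g.ˌmu.tre.ˈdo.bro:g.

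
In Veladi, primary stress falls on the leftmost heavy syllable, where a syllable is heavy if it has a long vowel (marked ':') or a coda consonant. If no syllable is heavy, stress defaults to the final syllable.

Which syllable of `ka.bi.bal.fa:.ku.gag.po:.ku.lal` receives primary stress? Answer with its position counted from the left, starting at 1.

3

Weights: 1 ka L, 2 bi L, 3 bal H, 4 fa: H, 5 ku L, 6 gag H, 7 po: H, 8 ku L, 9 lal H.
Heavy syllables in the domain: 3, 4, 6, 7, 9. The leftmost is syllable 3 (bal).
Primary stress: syllable 3 → ka.bi.ˈbal.fa:.ku.gag.po:.ku.lal.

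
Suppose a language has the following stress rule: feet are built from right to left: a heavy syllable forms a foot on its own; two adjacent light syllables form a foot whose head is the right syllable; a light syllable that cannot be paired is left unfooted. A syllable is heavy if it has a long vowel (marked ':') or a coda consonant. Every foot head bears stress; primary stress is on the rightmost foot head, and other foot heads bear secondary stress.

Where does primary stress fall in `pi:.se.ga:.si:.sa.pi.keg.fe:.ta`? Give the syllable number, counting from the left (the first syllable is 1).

Weights: 1 pi: H, 2 se L, 3 ga: H, 4 si: H, 5 sa L, 6 pi L, 7 keg H, 8 fe: H, 9 ta L.
Parse right to left (heavy = foot alone; LL = one foot; stranded L unfooted): (ˈpi:) se (ˈga:) (ˈsi:) (sa.ˈpi) (ˈkeg) (ˈfe:) ta.
Foot heads: 1, 3, 4, 6, 7, 8.
Primary stress on the rightmost head = syllable 8.
Primary stress: syllable 8 → pi:.se.ga:.si:.sa.pi.keg.ˈfe:.ta.

8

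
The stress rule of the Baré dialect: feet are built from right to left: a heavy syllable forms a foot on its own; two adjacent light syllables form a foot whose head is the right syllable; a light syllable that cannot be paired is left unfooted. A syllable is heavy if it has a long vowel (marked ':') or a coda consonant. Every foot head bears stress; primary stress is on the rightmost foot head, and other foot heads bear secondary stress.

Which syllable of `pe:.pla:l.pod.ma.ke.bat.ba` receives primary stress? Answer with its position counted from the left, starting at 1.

Weights: 1 pe: H, 2 pla:l H, 3 pod H, 4 ma L, 5 ke L, 6 bat H, 7 ba L.
Parse right to left (heavy = foot alone; LL = one foot; stranded L unfooted): (ˈpe:) (ˈpla:l) (ˈpod) (ma.ˈke) (ˈbat) ba.
Foot heads: 1, 2, 3, 5, 6.
Primary stress on the rightmost head = syllable 6.
Primary stress: syllable 6 → pe:.pla:l.pod.ma.ke.ˈbat.ba.

6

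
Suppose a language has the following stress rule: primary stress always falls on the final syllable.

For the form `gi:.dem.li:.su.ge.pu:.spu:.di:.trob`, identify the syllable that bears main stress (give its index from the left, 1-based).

9

The word has 9 syllables; the final syllable is syllable 9 (trob).
Primary stress: syllable 9 → gi:.dem.li:.su.ge.pu:.spu:.di:.ˈtrob.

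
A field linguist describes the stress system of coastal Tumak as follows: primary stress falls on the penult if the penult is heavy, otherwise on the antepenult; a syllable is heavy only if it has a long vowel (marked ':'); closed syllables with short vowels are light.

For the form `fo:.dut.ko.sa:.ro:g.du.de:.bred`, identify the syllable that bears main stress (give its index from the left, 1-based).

7

Weights: 6 du L, 7 de: H, 8 bred L.
The penult (syllable 7, de:) is heavy, so it takes stress.
Primary stress: syllable 7 → fo:.dut.ko.sa:.ro:g.du.ˈde:.bred.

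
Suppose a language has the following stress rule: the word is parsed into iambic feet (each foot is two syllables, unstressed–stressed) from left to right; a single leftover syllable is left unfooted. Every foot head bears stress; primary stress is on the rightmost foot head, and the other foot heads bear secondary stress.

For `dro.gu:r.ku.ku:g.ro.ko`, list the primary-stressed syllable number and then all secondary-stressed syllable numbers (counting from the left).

Parse left to right into iambic (σˈσ) feet: (dro.ˈgu:r) (ku.ˈku:g) (ro.ˈko).
Foot heads (stressed positions): 2, 4, 6.
End Rule Rightmost: primary stress on the rightmost head = syllable 6.
Secondary stress on 2, 4: dro.ˌgu:r.ku.ˌku:g.ro.ˈko.

primary 6, secondary 2, 4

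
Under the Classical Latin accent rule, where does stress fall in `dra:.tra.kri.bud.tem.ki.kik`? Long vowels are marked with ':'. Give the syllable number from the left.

Classical Latin: stress the penult if heavy (long vowel or closed), else the antepenult.
Weights: 5 tem H, 6 ki L, 7 kik H.
The penult (syllable 6, ki) is light, so stress falls on the antepenult (syllable 5, tem).
Stress on syllable 5: dra:.tra.kri.bud.ˈtem.ki.kik.

5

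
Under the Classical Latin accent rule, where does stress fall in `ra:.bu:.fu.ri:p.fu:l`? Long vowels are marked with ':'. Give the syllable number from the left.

Classical Latin: stress the penult if heavy (long vowel or closed), else the antepenult.
Weights: 3 fu L, 4 ri:p H, 5 fu:l H.
The penult (syllable 4, ri:p) is heavy, so it takes stress.
Stress on syllable 4: ra:.bu:.fu.ˈri:p.fu:l.

4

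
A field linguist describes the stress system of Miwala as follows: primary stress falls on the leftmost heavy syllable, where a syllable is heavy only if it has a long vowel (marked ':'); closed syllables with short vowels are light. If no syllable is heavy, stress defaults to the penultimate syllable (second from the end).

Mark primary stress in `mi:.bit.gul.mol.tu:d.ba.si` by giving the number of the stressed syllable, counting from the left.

Weights: 1 mi: H, 2 bit L, 3 gul L, 4 mol L, 5 tu:d H, 6 ba L, 7 si L.
Heavy syllables in the domain: 1, 5. The leftmost is syllable 1 (mi:).
Primary stress: syllable 1 → ˈmi:.bit.gul.mol.tu:d.ba.si.

1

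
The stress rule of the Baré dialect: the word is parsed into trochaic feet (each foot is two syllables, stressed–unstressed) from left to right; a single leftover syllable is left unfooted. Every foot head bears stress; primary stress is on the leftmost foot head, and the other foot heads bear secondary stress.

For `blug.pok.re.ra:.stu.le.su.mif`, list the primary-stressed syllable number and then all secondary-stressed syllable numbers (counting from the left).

primary 1, secondary 3, 5, 7

Parse left to right into trochaic (ˈσσ) feet: (ˈblug.pok) (ˈre.ra:) (ˈstu.le) (ˈsu.mif).
Foot heads (stressed positions): 1, 3, 5, 7.
End Rule Leftmost: primary stress on the leftmost head = syllable 1.
Secondary stress on 3, 5, 7: ˈblug.pok.ˌre.ra:.ˌstu.le.ˌsu.mif.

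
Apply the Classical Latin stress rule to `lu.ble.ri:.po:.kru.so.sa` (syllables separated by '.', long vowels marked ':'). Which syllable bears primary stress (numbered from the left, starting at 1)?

Classical Latin: stress the penult if heavy (long vowel or closed), else the antepenult.
Weights: 5 kru L, 6 so L, 7 sa L.
The penult (syllable 6, so) is light, so stress falls on the antepenult (syllable 5, kru).
Stress on syllable 5: lu.ble.ri:.po:.ˈkru.so.sa.

5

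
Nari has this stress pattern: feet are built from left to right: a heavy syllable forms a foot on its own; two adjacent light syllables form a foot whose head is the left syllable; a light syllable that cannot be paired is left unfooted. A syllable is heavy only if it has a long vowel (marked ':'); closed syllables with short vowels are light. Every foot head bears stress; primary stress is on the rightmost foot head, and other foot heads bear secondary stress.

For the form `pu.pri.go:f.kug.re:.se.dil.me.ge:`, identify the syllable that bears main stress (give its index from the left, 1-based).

9

Weights: 1 pu L, 2 pri L, 3 go:f H, 4 kug L, 5 re: H, 6 se L, 7 dil L, 8 me L, 9 ge: H.
Parse left to right (heavy = foot alone; LL = one foot; stranded L unfooted): (ˈpu.pri) (ˈgo:f) kug (ˈre:) (ˈse.dil) me (ˈge:).
Foot heads: 1, 3, 5, 6, 9.
Primary stress on the rightmost head = syllable 9.
Primary stress: syllable 9 → pu.pri.go:f.kug.re:.se.dil.me.ˈge:.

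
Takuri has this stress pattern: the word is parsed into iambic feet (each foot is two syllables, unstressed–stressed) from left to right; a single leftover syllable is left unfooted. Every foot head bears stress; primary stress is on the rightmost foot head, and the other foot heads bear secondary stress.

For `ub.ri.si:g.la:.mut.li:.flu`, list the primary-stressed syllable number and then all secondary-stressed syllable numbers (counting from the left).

Parse left to right into iambic (σˈσ) feet: (ub.ˈri) (si:g.ˈla:) (mut.ˈli:) flu. Syllable 7 is left unfooted.
Foot heads (stressed positions): 2, 4, 6.
End Rule Rightmost: primary stress on the rightmost head = syllable 6.
Secondary stress on 2, 4: ub.ˌri.si:g.ˌla:.mut.ˈli:.flu.

primary 6, secondary 2, 4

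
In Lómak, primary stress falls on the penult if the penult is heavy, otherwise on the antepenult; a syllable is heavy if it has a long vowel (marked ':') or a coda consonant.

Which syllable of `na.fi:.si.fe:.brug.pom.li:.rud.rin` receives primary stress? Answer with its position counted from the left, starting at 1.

Weights: 7 li: H, 8 rud H, 9 rin H.
The penult (syllable 8, rud) is heavy, so it takes stress.
Primary stress: syllable 8 → na.fi:.si.fe:.brug.pom.li:.ˈrud.rin.

8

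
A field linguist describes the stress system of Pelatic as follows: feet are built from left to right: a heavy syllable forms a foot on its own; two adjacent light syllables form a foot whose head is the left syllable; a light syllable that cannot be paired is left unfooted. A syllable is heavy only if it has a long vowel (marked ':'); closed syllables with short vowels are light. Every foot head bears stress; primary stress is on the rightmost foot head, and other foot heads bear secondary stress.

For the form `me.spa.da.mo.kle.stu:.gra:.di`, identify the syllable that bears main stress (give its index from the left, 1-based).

Weights: 1 me L, 2 spa L, 3 da L, 4 mo L, 5 kle L, 6 stu: H, 7 gra: H, 8 di L.
Parse left to right (heavy = foot alone; LL = one foot; stranded L unfooted): (ˈme.spa) (ˈda.mo) kle (ˈstu:) (ˈgra:) di.
Foot heads: 1, 3, 6, 7.
Primary stress on the rightmost head = syllable 7.
Primary stress: syllable 7 → me.spa.da.mo.kle.stu:.ˈgra:.di.

7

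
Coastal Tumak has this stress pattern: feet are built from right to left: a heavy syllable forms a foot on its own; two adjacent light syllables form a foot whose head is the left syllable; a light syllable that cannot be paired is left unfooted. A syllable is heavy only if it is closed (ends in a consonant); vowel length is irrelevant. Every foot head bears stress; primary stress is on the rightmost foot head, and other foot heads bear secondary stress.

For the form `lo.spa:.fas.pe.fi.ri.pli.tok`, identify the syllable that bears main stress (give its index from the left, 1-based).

8

Weights: 1 lo L, 2 spa: L, 3 fas H, 4 pe L, 5 fi L, 6 ri L, 7 pli L, 8 tok H.
Parse right to left (heavy = foot alone; LL = one foot; stranded L unfooted): (ˈlo.spa:) (ˈfas) (ˈpe.fi) (ˈri.pli) (ˈtok).
Foot heads: 1, 3, 4, 6, 8.
Primary stress on the rightmost head = syllable 8.
Primary stress: syllable 8 → lo.spa:.fas.pe.fi.ri.pli.ˈtok.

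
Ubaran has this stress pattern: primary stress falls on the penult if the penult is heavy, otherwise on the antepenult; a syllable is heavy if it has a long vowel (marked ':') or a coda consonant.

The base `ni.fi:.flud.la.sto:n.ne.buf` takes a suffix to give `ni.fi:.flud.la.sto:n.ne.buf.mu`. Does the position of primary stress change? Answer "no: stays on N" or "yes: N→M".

yes: 5→7

Base `ni.fi:.flud.la.sto:n.ne.buf` (7 syllables):
  Weights: 5 sto:n H, 6 ne L, 7 buf H.
  The penult (syllable 6, ne) is light, so stress falls on the antepenult (syllable 5, sto:n).
  → primary stress on syllable 5.
Suffixed `ni.fi:.flud.la.sto:n.ne.buf.mu` (8 syllables):
  Weights: 6 ne L, 7 buf H, 8 mu L.
  The penult (syllable 7, buf) is heavy, so it takes stress.
  → primary stress on syllable 7.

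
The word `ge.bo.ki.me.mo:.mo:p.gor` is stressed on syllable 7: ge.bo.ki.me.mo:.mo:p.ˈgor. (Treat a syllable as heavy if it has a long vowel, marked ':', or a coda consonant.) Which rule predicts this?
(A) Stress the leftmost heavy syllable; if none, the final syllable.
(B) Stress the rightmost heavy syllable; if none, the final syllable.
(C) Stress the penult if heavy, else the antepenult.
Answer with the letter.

Rule A → syllable 5 (observed: 7).
Rule B → syllable 7 ✓.
Rule C → syllable 6 (observed: 7).

B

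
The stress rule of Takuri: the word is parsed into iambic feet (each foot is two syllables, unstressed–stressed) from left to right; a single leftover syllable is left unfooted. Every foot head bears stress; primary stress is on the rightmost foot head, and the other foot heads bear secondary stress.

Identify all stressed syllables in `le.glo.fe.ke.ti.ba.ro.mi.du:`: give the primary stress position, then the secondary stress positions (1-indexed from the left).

Parse left to right into iambic (σˈσ) feet: (le.ˈglo) (fe.ˈke) (ti.ˈba) (ro.ˈmi) du:. Syllable 9 is left unfooted.
Foot heads (stressed positions): 2, 4, 6, 8.
End Rule Rightmost: primary stress on the rightmost head = syllable 8.
Secondary stress on 2, 4, 6: le.ˌglo.fe.ˌke.ti.ˌba.ro.ˈmi.du:.

primary 8, secondary 2, 4, 6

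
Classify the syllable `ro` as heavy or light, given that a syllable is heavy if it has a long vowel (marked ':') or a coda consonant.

`ro`: short vowel, open (no coda). Short vowel, open → light.

light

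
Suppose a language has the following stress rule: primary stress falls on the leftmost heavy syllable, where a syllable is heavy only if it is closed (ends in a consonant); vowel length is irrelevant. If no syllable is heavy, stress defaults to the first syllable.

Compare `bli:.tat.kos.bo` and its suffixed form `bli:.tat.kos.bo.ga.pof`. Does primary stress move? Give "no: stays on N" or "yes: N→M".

no: stays on 2

Base `bli:.tat.kos.bo` (4 syllables):
  Weights: 1 bli: L, 2 tat H, 3 kos H, 4 bo L.
  Heavy syllables in the domain: 2, 3. The leftmost is syllable 2 (tat).
  → primary stress on syllable 2.
Suffixed `bli:.tat.kos.bo.ga.pof` (6 syllables):
  Weights: 1 bli: L, 2 tat H, 3 kos H, 4 bo L, 5 ga L, 6 pof H.
  Heavy syllables in the domain: 2, 3, 6. The leftmost is syllable 2 (tat).
  → primary stress on syllable 2.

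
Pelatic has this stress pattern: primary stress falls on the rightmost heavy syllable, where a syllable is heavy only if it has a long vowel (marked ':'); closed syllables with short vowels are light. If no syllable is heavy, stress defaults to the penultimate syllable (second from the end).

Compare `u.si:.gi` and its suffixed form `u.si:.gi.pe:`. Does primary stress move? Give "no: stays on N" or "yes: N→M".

Base `u.si:.gi` (3 syllables):
  Weights: 1 u L, 2 si: H, 3 gi L.
  Heavy syllables in the domain: 2. The rightmost is syllable 2 (si:).
  → primary stress on syllable 2.
Suffixed `u.si:.gi.pe:` (4 syllables):
  Weights: 1 u L, 2 si: H, 3 gi L, 4 pe: H.
  Heavy syllables in the domain: 2, 4. The rightmost is syllable 4 (pe:).
  → primary stress on syllable 4.

yes: 2→4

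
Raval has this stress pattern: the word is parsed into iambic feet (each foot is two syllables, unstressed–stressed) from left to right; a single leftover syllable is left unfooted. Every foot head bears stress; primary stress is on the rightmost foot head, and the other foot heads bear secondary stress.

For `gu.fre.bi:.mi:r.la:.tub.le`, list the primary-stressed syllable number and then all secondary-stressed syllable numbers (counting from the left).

primary 6, secondary 2, 4

Parse left to right into iambic (σˈσ) feet: (gu.ˈfre) (bi:.ˈmi:r) (la:.ˈtub) le. Syllable 7 is left unfooted.
Foot heads (stressed positions): 2, 4, 6.
End Rule Rightmost: primary stress on the rightmost head = syllable 6.
Secondary stress on 2, 4: gu.ˌfre.bi:.ˌmi:r.la:.ˈtub.le.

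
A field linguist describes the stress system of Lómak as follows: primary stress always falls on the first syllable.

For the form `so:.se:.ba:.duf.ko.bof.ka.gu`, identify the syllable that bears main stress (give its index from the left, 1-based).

1

The word has 8 syllables; the first syllable is syllable 1 (so:).
Primary stress: syllable 1 → ˈso:.se:.ba:.duf.ko.bof.ka.gu.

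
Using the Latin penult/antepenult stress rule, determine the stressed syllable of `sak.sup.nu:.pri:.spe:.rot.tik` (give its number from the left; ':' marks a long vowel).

Classical Latin: stress the penult if heavy (long vowel or closed), else the antepenult.
Weights: 5 spe: H, 6 rot H, 7 tik H.
The penult (syllable 6, rot) is heavy, so it takes stress.
Stress on syllable 6: sak.sup.nu:.pri:.spe:.ˈrot.tik.

6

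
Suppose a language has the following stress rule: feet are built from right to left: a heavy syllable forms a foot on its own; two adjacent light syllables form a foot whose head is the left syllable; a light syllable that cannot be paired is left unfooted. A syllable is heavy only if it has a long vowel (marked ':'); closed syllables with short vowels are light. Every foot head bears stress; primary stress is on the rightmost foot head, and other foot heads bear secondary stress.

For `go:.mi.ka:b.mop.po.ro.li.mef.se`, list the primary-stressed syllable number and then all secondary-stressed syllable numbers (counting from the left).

Weights: 1 go: H, 2 mi L, 3 ka:b H, 4 mop L, 5 po L, 6 ro L, 7 li L, 8 mef L, 9 se L.
Parse right to left (heavy = foot alone; LL = one foot; stranded L unfooted): (ˈgo:) mi (ˈka:b) (ˈmop.po) (ˈro.li) (ˈmef.se).
Foot heads: 1, 3, 4, 6, 8.
Primary stress on the rightmost head = syllable 8.
Secondary stress on 1, 3, 4, 6: ˌgo:.mi.ˌka:b.ˌmop.po.ˌro.li.ˈmef.se.

primary 8, secondary 1, 3, 4, 6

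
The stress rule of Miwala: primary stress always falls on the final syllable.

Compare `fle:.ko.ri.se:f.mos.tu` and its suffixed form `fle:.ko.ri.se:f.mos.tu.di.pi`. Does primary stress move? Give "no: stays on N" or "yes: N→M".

yes: 6→8

Base `fle:.ko.ri.se:f.mos.tu` (6 syllables):
  The word has 6 syllables; the final syllable is syllable 6 (tu).
  → primary stress on syllable 6.
Suffixed `fle:.ko.ri.se:f.mos.tu.di.pi` (8 syllables):
  The word has 8 syllables; the final syllable is syllable 8 (pi).
  → primary stress on syllable 8.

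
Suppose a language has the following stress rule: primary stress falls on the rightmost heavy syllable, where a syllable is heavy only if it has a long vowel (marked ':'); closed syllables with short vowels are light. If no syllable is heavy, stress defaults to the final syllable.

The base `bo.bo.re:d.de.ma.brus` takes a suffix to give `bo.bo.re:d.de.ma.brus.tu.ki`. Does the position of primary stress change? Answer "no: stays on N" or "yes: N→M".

no: stays on 3

Base `bo.bo.re:d.de.ma.brus` (6 syllables):
  Weights: 1 bo L, 2 bo L, 3 re:d H, 4 de L, 5 ma L, 6 brus L.
  Heavy syllables in the domain: 3. The rightmost is syllable 3 (re:d).
  → primary stress on syllable 3.
Suffixed `bo.bo.re:d.de.ma.brus.tu.ki` (8 syllables):
  Weights: 1 bo L, 2 bo L, 3 re:d H, 4 de L, 5 ma L, 6 brus L, 7 tu L, 8 ki L.
  Heavy syllables in the domain: 3. The rightmost is syllable 3 (re:d).
  → primary stress on syllable 3.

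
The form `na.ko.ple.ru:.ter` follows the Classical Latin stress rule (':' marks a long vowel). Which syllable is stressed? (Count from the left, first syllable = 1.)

Classical Latin: stress the penult if heavy (long vowel or closed), else the antepenult.
Weights: 3 ple L, 4 ru: H, 5 ter H.
The penult (syllable 4, ru:) is heavy, so it takes stress.
Stress on syllable 4: na.ko.ple.ˈru:.ter.

4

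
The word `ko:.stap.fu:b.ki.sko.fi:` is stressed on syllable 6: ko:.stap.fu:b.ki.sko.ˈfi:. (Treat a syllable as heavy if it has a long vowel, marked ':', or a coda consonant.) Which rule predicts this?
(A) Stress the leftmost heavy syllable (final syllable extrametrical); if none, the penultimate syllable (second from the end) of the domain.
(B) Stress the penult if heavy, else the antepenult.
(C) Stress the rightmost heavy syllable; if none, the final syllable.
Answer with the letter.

Rule A → syllable 1 (observed: 6).
Rule B → syllable 4 (observed: 6).
Rule C → syllable 6 ✓.

C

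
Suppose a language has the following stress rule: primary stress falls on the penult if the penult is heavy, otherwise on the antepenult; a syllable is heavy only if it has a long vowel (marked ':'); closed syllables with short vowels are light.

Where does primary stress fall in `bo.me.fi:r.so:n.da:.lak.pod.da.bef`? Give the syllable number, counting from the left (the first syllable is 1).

7

Weights: 7 pod L, 8 da L, 9 bef L.
The penult (syllable 8, da) is light, so stress falls on the antepenult (syllable 7, pod).
Primary stress: syllable 7 → bo.me.fi:r.so:n.da:.lak.ˈpod.da.bef.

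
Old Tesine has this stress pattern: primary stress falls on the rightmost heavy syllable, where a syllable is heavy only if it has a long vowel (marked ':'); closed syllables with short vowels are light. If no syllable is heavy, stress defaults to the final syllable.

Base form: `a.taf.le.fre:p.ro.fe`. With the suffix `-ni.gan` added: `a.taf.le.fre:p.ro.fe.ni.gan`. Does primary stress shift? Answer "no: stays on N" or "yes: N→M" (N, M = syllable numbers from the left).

Base `a.taf.le.fre:p.ro.fe` (6 syllables):
  Weights: 1 a L, 2 taf L, 3 le L, 4 fre:p H, 5 ro L, 6 fe L.
  Heavy syllables in the domain: 4. The rightmost is syllable 4 (fre:p).
  → primary stress on syllable 4.
Suffixed `a.taf.le.fre:p.ro.fe.ni.gan` (8 syllables):
  Weights: 1 a L, 2 taf L, 3 le L, 4 fre:p H, 5 ro L, 6 fe L, 7 ni L, 8 gan L.
  Heavy syllables in the domain: 4. The rightmost is syllable 4 (fre:p).
  → primary stress on syllable 4.

no: stays on 4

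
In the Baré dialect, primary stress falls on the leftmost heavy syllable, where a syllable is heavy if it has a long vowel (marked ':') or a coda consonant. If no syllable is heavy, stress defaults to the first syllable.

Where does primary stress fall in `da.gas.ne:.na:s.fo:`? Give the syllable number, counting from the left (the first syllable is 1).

2

Weights: 1 da L, 2 gas H, 3 ne: H, 4 na:s H, 5 fo: H.
Heavy syllables in the domain: 2, 3, 4, 5. The leftmost is syllable 2 (gas).
Primary stress: syllable 2 → da.ˈgas.ne:.na:s.fo:.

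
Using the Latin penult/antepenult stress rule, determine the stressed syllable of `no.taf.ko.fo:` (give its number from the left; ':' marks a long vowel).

2

Classical Latin: stress the penult if heavy (long vowel or closed), else the antepenult.
Weights: 2 taf H, 3 ko L, 4 fo: H.
The penult (syllable 3, ko) is light, so stress falls on the antepenult (syllable 2, taf).
Stress on syllable 2: no.ˈtaf.ko.fo:.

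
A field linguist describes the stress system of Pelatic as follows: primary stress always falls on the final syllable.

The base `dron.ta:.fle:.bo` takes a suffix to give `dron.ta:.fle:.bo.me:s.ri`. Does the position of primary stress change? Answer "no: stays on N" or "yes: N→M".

yes: 4→6

Base `dron.ta:.fle:.bo` (4 syllables):
  The word has 4 syllables; the final syllable is syllable 4 (bo).
  → primary stress on syllable 4.
Suffixed `dron.ta:.fle:.bo.me:s.ri` (6 syllables):
  The word has 6 syllables; the final syllable is syllable 6 (ri).
  → primary stress on syllable 6.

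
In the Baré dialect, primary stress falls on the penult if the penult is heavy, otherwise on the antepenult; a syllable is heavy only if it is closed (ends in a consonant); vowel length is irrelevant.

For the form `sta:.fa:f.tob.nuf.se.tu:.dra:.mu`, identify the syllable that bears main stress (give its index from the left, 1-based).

Weights: 6 tu: L, 7 dra: L, 8 mu L.
The penult (syllable 7, dra:) is light, so stress falls on the antepenult (syllable 6, tu:).
Primary stress: syllable 6 → sta:.fa:f.tob.nuf.se.ˈtu:.dra:.mu.

6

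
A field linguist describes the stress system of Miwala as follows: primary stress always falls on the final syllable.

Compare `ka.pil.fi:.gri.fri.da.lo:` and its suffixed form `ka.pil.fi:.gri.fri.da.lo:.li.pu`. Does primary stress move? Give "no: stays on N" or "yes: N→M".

yes: 7→9

Base `ka.pil.fi:.gri.fri.da.lo:` (7 syllables):
  The word has 7 syllables; the final syllable is syllable 7 (lo:).
  → primary stress on syllable 7.
Suffixed `ka.pil.fi:.gri.fri.da.lo:.li.pu` (9 syllables):
  The word has 9 syllables; the final syllable is syllable 9 (pu).
  → primary stress on syllable 9.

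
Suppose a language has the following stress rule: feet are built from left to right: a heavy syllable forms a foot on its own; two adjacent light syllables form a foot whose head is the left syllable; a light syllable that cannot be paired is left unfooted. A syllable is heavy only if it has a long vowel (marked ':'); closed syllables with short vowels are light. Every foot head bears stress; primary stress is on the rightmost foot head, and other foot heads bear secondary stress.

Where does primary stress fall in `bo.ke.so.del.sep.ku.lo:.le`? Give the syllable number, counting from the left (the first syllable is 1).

7

Weights: 1 bo L, 2 ke L, 3 so L, 4 del L, 5 sep L, 6 ku L, 7 lo: H, 8 le L.
Parse left to right (heavy = foot alone; LL = one foot; stranded L unfooted): (ˈbo.ke) (ˈso.del) (ˈsep.ku) (ˈlo:) le.
Foot heads: 1, 3, 5, 7.
Primary stress on the rightmost head = syllable 7.
Primary stress: syllable 7 → bo.ke.so.del.sep.ku.ˈlo:.le.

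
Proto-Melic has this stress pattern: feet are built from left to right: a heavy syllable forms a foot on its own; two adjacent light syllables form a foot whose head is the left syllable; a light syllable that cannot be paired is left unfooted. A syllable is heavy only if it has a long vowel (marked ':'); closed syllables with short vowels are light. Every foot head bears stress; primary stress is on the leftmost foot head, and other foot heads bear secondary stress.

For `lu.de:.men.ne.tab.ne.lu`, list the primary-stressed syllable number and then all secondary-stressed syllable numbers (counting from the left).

Weights: 1 lu L, 2 de: H, 3 men L, 4 ne L, 5 tab L, 6 ne L, 7 lu L.
Parse left to right (heavy = foot alone; LL = one foot; stranded L unfooted): lu (ˈde:) (ˈmen.ne) (ˈtab.ne) lu.
Foot heads: 2, 3, 5.
Primary stress on the leftmost head = syllable 2.
Secondary stress on 3, 5: lu.ˈde:.ˌmen.ne.ˌtab.ne.lu.

primary 2, secondary 3, 5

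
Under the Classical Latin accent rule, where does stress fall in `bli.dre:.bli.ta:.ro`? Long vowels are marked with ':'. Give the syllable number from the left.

Classical Latin: stress the penult if heavy (long vowel or closed), else the antepenult.
Weights: 3 bli L, 4 ta: H, 5 ro L.
The penult (syllable 4, ta:) is heavy, so it takes stress.
Stress on syllable 4: bli.dre:.bli.ˈta:.ro.

4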